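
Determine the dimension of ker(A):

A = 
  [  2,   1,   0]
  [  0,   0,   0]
nullity(A) = 2

Row reduce:
(no row operations needed)
REF = 
  [  2,   1,   0]
  [  0,   0,   0]
Pivot columns: 1 → 1 pivot.
rank(A) = 1, so nullity(A) = 3 - 1 = 2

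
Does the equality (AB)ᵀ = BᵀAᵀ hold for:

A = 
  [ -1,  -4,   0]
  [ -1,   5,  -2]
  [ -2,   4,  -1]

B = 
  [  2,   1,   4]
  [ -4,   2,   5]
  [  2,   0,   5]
Yes

(AB)ᵀ = 
  [ 14, -26, -22]
  [ -9,   9,   6]
  [-24,  11,   7]

BᵀAᵀ = 
  [ 14, -26, -22]
  [ -9,   9,   6]
  [-24,  11,   7]

Both sides are equal — this is the standard identity (AB)ᵀ = BᵀAᵀ, which holds for all A, B.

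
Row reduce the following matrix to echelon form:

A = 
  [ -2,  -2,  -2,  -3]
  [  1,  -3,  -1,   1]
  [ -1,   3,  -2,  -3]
Row operations:
R2 → R2 + (1/2)·R1
R3 → R3 - (1/2)·R1
R3 → R3 + (1)·R2

Resulting echelon form:
REF = 
  [  -2,   -2,   -2,   -3]
  [   0,   -4,   -2, -1/2]
  [   0,    0,   -3,   -2]

Rank = 3 (number of non-zero pivot rows).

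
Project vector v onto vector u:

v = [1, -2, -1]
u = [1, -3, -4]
proj_u(v) = [11/26, -33/26, -22/13]

v·u = (1)(1) + (-2)(-3) + (-1)(-4) = 11
u·u = (1)² + (-3)² + (-4)² = 26
proj_u(v) = (v·u / u·u) × u = (11/26) × u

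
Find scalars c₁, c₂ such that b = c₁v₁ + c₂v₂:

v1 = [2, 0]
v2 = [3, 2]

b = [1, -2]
c1 = 2, c2 = -1

b = 2·v1 + -1·v2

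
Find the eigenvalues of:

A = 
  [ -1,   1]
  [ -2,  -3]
tr(A) = -4, det(A) = 5
Characteristic polynomial: λ² - tr(A)λ + det(A) = λ² + 4λ + 5
λ² + 4λ + 5 = 0  ⇒  λ = (-4 ± √((4)² - 4·(5)))/2 = (-4 ± √(-4))/2
  = -2 + i,  -2 - i

λ = -2 + i, -2 - i  (≈ -2 + 1i, -2 - 1i)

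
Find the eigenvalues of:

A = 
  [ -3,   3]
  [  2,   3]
λ = √15, -√15  (≈ 3.873, -3.873)

tr(A) = 0, det(A) = -15
Characteristic polynomial: λ² - tr(A)λ + det(A) = λ² - 15
λ² - 15 = 0  ⇒  λ = (0 ± √((0)² - 4·(-15)))/2 = (0 ± √(60))/2
  = √15,  -√15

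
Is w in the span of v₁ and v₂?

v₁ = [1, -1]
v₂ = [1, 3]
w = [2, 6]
Yes

Form the augmented matrix and row-reduce:
[v₁|v₂|w] = 
  [  1,   1,   2]
  [ -1,   3,   6]
R2 → R2 + (1)·R1
REF = 
  [  1,   1,   2]
  [  0,   4,   8]

No row of the form [0 0 | nonzero], so the system is consistent. Back-substitution gives c₁ = 0, c₂ = 2: w = (0)·v₁ + (2)·v₂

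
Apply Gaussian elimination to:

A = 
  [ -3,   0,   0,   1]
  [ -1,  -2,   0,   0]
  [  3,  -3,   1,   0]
Row operations:
R2 → R2 - (1/3)·R1
R3 → R3 + (1)·R1
R3 → R3 - (3/2)·R2

Resulting echelon form:
REF = 
  [  -3,    0,    0,    1]
  [   0,   -2,    0, -1/3]
  [   0,    0,    1,  3/2]

Rank = 3 (number of non-zero pivot rows).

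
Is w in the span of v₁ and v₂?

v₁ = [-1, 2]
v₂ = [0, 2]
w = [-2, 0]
Yes

Form the augmented matrix and row-reduce:
[v₁|v₂|w] = 
  [ -1,   0,  -2]
  [  2,   2,   0]
R2 → R2 + (2)·R1
REF = 
  [ -1,   0,  -2]
  [  0,   2,  -4]

No row of the form [0 0 | nonzero], so the system is consistent. Back-substitution gives c₁ = 2, c₂ = -2: w = (2)·v₁ + (-2)·v₂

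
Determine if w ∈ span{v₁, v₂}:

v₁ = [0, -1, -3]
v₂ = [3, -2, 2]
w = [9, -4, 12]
Yes

Form the augmented matrix and row-reduce:
[v₁|v₂|w] = 
  [  0,   3,   9]
  [ -1,  -2,  -4]
  [ -3,   2,  12]
Swap R1 ↔ R2
R3 → R3 - (3)·R1
R3 → R3 - (8/3)·R2
REF = 
  [ -1,  -2,  -4]
  [  0,   3,   9]
  [  0,   0,   0]

No row of the form [0 0 | nonzero], so the system is consistent. Back-substitution gives c₁ = -2, c₂ = 3: w = (-2)·v₁ + (3)·v₂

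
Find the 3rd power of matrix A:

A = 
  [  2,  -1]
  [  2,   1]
A^3 = 
  [ -2,  -5]
  [ 10,  -7]

A² = A·A:
A²[1,1] = (2)(2) + (-1)(2) = 2
A²[1,2] = (2)(-1) + (-1)(1) = -3
A²[2,1] = (2)(2) + (1)(2) = 6
A²[2,2] = (2)(-1) + (1)(1) = -1
A² = 
  [  2,  -3]
  [  6,  -1]

A^3 = A^2·A:
A^3[1,1] = (2)(2) + (-3)(2) = -2
A^3[1,2] = (2)(-1) + (-3)(1) = -5
A^3[2,1] = (6)(2) + (-1)(2) = 10
A^3[2,2] = (6)(-1) + (-1)(1) = -7
A^3 = 
  [ -2,  -5]
  [ 10,  -7]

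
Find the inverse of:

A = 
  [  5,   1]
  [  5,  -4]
det(A) = (5)(-4) - (1)(5) = -25
For a 2×2 matrix, A⁻¹ = (1/det(A)) · [[d, -b], [-c, a]]
    = (-1/25) · [[-4, -1], [-5, 5]]

A⁻¹ = 
  [4/25, 1/25]
  [ 1/5, -1/5]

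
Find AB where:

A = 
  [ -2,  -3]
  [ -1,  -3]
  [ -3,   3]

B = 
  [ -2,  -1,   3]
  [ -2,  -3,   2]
AB = 
  [ 10,  11, -12]
  [  8,  10,  -9]
  [  0,  -6,  -3]

A is 3×2 and B is 2×3, so AB is 3×3. Each entry is (row of A)·(column of B):
AB[1,1] = (-2)(-2) + (-3)(-2) = 10
AB[1,2] = (-2)(-1) + (-3)(-3) = 11
AB[1,3] = (-2)(3) + (-3)(2) = -12
AB[2,1] = (-1)(-2) + (-3)(-2) = 8
AB[2,2] = (-1)(-1) + (-3)(-3) = 10
AB[2,3] = (-1)(3) + (-3)(2) = -9
AB[3,1] = (-3)(-2) + (3)(-2) = 0
AB[3,2] = (-3)(-1) + (3)(-3) = -6
AB[3,3] = (-3)(3) + (3)(2) = -3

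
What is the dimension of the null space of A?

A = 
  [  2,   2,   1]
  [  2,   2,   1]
nullity(A) = 2

Row reduce:
R2 → R2 - (1)·R1
REF = 
  [  2,   2,   1]
  [  0,   0,   0]
Pivot columns: 1 → 1 pivot.
rank(A) = 1, so nullity(A) = 3 - 1 = 2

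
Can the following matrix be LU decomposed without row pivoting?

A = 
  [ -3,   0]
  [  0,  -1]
Yes.
A[1,1] = -3 ≠ 0, so Gaussian elimination proceeds without a row swap: multiplier ℓ₂₁ = (0)/(-3) = 0, and U[2,2] = -1 - (0)(0) = -1.
L = 
  [  1,   0]
  [  0,   1]
U = 
  [ -3,   0]
  [  0,  -1]
Check row 2 of LU: [(0)(-3), (0)(0) + (-1)] = [0, -1] = row 2 of A ✓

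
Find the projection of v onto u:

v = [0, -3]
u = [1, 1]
proj_u(v) = [-3/2, -3/2]

v·u = (0)(1) + (-3)(1) = -3
u·u = (1)² + (1)² = 2
proj_u(v) = (v·u / u·u) × u = (-3/2) × u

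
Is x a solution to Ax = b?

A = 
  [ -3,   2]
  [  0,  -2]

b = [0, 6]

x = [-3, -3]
No

Ax = [3, 6] ≠ b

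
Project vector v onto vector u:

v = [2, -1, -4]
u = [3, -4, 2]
v·u = (2)(3) + (-1)(-4) + (-4)(2) = 2
u·u = (3)² + (-4)² + (2)² = 29
proj_u(v) = (v·u / u·u) × u = (2/29) × u

proj_u(v) = [6/29, -8/29, 4/29]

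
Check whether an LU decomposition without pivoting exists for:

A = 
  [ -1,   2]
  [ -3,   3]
Yes.
A[1,1] = -1 ≠ 0, so Gaussian elimination proceeds without a row swap: multiplier ℓ₂₁ = (-3)/(-1) = 3, and U[2,2] = 3 - (3)(2) = -3.
L = 
  [  1,   0]
  [  3,   1]
U = 
  [ -1,   2]
  [  0,  -3]
Check row 2 of LU: [(3)(-1), (3)(2) + (-3)] = [-3, 3] = row 2 of A ✓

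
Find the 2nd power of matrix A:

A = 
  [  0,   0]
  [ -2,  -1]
A² = A·A:
A²[1,1] = (0)(0) + (0)(-2) = 0
A²[1,2] = (0)(0) + (0)(-1) = 0
A²[2,1] = (-2)(0) + (-1)(-2) = 2
A²[2,2] = (-2)(0) + (-1)(-1) = 1
A² = 
  [  0,   0]
  [  2,   1]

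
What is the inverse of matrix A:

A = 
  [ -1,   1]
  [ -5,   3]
det(A) = (-1)(3) - (1)(-5) = 2
For a 2×2 matrix, A⁻¹ = (1/det(A)) · [[d, -b], [-c, a]]
    = (1/2) · [[3, -1], [5, -1]]

A⁻¹ = 
  [ 3/2, -1/2]
  [ 5/2, -1/2]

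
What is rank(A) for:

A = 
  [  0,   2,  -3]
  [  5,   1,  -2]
rank(A) = 2

Row reduce:
Swap R1 ↔ R2
REF = 
  [  5,   1,  -2]
  [  0,   2,  -3]
Pivot columns: 1, 2 → 2 pivots.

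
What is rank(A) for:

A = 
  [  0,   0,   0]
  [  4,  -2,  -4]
rank(A) = 1

Row reduce:
Swap R1 ↔ R2
REF = 
  [  4,  -2,  -4]
  [  0,   0,   0]
Pivot columns: 1 → 1 pivot.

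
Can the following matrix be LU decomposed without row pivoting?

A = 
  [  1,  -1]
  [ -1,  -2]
Yes.
A[1,1] = 1 ≠ 0, so Gaussian elimination proceeds without a row swap: multiplier ℓ₂₁ = (-1)/(1) = -1, and U[2,2] = -2 - (-1)(-1) = -3.
L = 
  [  1,   0]
  [ -1,   1]
U = 
  [  1,  -1]
  [  0,  -3]
Check row 2 of LU: [(-1)(1), (-1)(-1) + (-3)] = [-1, -2] = row 2 of A ✓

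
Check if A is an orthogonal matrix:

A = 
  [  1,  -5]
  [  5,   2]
No

AᵀA = 
  [ 26,   5]
  [  5,  29]
≠ I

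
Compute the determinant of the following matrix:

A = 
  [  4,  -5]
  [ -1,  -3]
For a 2×2 matrix, det = ad - bc = (4)(-3) - (-5)(-1) = -17

det(A) = -17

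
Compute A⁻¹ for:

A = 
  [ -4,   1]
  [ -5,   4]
det(A) = (-4)(4) - (1)(-5) = -11
For a 2×2 matrix, A⁻¹ = (1/det(A)) · [[d, -b], [-c, a]]
    = (-1/11) · [[4, -1], [5, -4]]

A⁻¹ = 
  [-4/11,  1/11]
  [-5/11,  4/11]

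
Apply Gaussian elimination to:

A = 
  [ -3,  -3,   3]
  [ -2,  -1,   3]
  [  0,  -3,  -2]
Row operations:
R2 → R2 - (2/3)·R1
R3 → R3 + (3)·R2

Resulting echelon form:
REF = 
  [ -3,  -3,   3]
  [  0,   1,   1]
  [  0,   0,   1]

Rank = 3 (number of non-zero pivot rows).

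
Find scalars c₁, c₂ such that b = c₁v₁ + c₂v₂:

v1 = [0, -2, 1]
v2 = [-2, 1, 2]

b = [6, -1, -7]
c1 = -1, c2 = -3

b = -1·v1 + -3·v2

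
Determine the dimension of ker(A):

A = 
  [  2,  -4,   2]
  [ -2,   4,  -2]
nullity(A) = 2

Row reduce:
R2 → R2 + (1)·R1
REF = 
  [  2,  -4,   2]
  [  0,   0,   0]
Pivot columns: 1 → 1 pivot.
rank(A) = 1, so nullity(A) = 3 - 1 = 2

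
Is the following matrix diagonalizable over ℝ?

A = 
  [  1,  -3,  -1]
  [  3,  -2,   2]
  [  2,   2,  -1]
No

Characteristic polynomial: det(λI - A) = λ³ + 2λ² + 6λ + 33
By the rational root theorem any rational root is an integer dividing 33; none of those is a root, so p(λ) has no rational roots and hence (being an irreducible cubic) no repeated roots.
Discriminant of the cubic: Δ = -24051
Δ < 0 ⇒ one real eigenvalue and a complex-conjugate pair: λ ≈ -3.262, 0.631 + 3.117i, 0.631 - 3.117i
Has complex eigenvalues (not diagonalizable over ℝ).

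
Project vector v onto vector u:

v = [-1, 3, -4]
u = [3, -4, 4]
v·u = (-1)(3) + (3)(-4) + (-4)(4) = -31
u·u = (3)² + (-4)² + (4)² = 41
proj_u(v) = (v·u / u·u) × u = (-31/41) × u

proj_u(v) = [-93/41, 124/41, -124/41]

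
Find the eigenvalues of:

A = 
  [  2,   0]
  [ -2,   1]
tr(A) = 3, det(A) = 2
Characteristic polynomial: λ² - tr(A)λ + det(A) = λ² - 3λ + 2
λ² - 3λ + 2 = (λ - 1)(λ - 2)

λ = 2, 1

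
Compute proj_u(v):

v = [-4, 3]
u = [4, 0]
v·u = (-4)(4) + (3)(0) = -16
u·u = (4)² + (0)² = 16
proj_u(v) = (v·u / u·u) × u = (-16/16) × u = (-1) × u

proj_u(v) = [-4, 0]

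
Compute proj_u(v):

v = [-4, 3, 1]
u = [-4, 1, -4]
proj_u(v) = [-20/11, 5/11, -20/11]

v·u = (-4)(-4) + (3)(1) + (1)(-4) = 15
u·u = (-4)² + (1)² + (-4)² = 33
proj_u(v) = (v·u / u·u) × u = (15/33) × u = (5/11) × u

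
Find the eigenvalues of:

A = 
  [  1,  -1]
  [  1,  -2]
tr(A) = -1, det(A) = -1
Characteristic polynomial: λ² - tr(A)λ + det(A) = λ² + λ - 1
λ² + λ - 1 = 0  ⇒  λ = (-1 ± √((1)² - 4·(-1)))/2 = (-1 ± √(5))/2
  = (-1 + √5)/2,  (-1 - √5)/2

λ = (-1 + √5)/2, (-1 - √5)/2  (≈ 0.618, -1.618)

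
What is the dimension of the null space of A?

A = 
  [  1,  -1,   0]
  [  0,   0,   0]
nullity(A) = 2

Row reduce:
(no row operations needed)
REF = 
  [  1,  -1,   0]
  [  0,   0,   0]
Pivot columns: 1 → 1 pivot.
rank(A) = 1, so nullity(A) = 3 - 1 = 2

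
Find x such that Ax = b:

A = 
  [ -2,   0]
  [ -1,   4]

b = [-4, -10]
x = [2, -2]

Row reduce the augmented matrix [A|b]:
R2 → R2 - (1/2)·R1
REF = 
  [ -2,   0,  -4]
  [  0,   4,  -8]

Back-substitution:
x₂ = (-8) / 4 = -2
x₁ = (-4 - (0)(-2)) / (-2) = 2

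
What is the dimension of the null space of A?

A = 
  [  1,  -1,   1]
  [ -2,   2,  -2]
nullity(A) = 2

Row reduce:
R2 → R2 + (2)·R1
REF = 
  [  1,  -1,   1]
  [  0,   0,   0]
Pivot columns: 1 → 1 pivot.
rank(A) = 1, so nullity(A) = 3 - 1 = 2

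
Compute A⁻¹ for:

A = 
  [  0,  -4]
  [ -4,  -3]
det(A) = (0)(-3) - (-4)(-4) = -16
For a 2×2 matrix, A⁻¹ = (1/det(A)) · [[d, -b], [-c, a]]
    = (-1/16) · [[-3, 4], [4, 0]]

A⁻¹ = 
  [3/16, -1/4]
  [-1/4,    0]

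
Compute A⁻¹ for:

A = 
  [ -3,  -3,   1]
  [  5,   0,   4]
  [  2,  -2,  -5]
det(A) = (-3)·((0)(-5) - (4)(-2)) - (-3)·((5)(-5) - (4)(2)) + (1)·((5)(-2) - (0)(2))
  = (-3)(8) - (-3)(-33) + (1)(-10)
  = -133
det(A) = -133 ≠ 0, so A is invertible.

Cofactors Cᵢⱼ = (-1)ⁱ⁺ʲ·Mᵢⱼ:
C = 
  [  8,  33, -10]
  [-17,  13, -12]
  [-12,  17,  15]

adj(A) = Cᵀ:
adj(A) = 
  [  8, -17, -12]
  [ 33,  13,  17]
  [-10, -12,  15]

A⁻¹ = (-1/133) · adj(A):
A⁻¹ = 
  [ -8/133,  17/133,  12/133]
  [-33/133, -13/133, -17/133]
  [ 10/133,  12/133, -15/133]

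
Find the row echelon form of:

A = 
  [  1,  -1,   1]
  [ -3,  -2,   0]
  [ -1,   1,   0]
Row operations:
R2 → R2 + (3)·R1
R3 → R3 + (1)·R1

Resulting echelon form:
REF = 
  [  1,  -1,   1]
  [  0,  -5,   3]
  [  0,   0,   1]

Rank = 3 (number of non-zero pivot rows).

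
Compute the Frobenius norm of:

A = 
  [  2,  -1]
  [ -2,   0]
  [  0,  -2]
||A||_F = 3.606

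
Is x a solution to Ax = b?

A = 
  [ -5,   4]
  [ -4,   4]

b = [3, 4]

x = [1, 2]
Yes

Ax = [3, 4] = b ✓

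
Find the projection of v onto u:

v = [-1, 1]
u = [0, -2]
v·u = (-1)(0) + (1)(-2) = -2
u·u = (0)² + (-2)² = 4
proj_u(v) = (v·u / u·u) × u = (-2/4) × u = (-1/2) × u

proj_u(v) = [0, 1]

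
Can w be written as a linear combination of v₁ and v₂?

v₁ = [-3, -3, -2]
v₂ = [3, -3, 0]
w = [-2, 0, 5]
No

Form the augmented matrix and row-reduce:
[v₁|v₂|w] = 
  [ -3,   3,  -2]
  [ -3,  -3,   0]
  [ -2,   0,   5]
R2 → R2 - (1)·R1
R3 → R3 - (2/3)·R1
R3 → R3 - (1/3)·R2
REF = 
  [  -3,    3,   -2]
  [   0,   -6,    2]
  [   0,    0, 17/3]

Row 3 reads [0 0 | 17/3], i.e. 0 = 17/3, so the system is inconsistent and w ∉ span{v₁, v₂}.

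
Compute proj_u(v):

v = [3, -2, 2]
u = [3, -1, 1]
proj_u(v) = [39/11, -13/11, 13/11]

v·u = (3)(3) + (-2)(-1) + (2)(1) = 13
u·u = (3)² + (-1)² + (1)² = 11
proj_u(v) = (v·u / u·u) × u = (13/11) × u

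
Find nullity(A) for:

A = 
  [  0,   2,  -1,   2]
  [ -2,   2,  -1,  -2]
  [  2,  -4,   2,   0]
nullity(A) = 2

Row reduce:
Swap R1 ↔ R2
R3 → R3 + (1)·R1
R3 → R3 + (1)·R2
REF = 
  [ -2,   2,  -1,  -2]
  [  0,   2,  -1,   2]
  [  0,   0,   0,   0]
Pivot columns: 1, 2 → 2 pivots.
rank(A) = 2, so nullity(A) = 4 - 2 = 2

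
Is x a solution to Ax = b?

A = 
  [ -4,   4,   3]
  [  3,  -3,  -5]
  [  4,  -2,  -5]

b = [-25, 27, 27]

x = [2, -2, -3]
Yes

Ax = [-25, 27, 27] = b ✓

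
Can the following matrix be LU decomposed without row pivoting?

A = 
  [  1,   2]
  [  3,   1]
Yes.
A[1,1] = 1 ≠ 0, so Gaussian elimination proceeds without a row swap: multiplier ℓ₂₁ = (3)/(1) = 3, and U[2,2] = 1 - (3)(2) = -5.
L = 
  [  1,   0]
  [  3,   1]
U = 
  [  1,   2]
  [  0,  -5]
Check row 2 of LU: [(3)(1), (3)(2) + (-5)] = [3, 1] = row 2 of A ✓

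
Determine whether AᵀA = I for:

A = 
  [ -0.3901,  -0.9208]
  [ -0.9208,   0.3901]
Yes

AᵀA = 
  [  1.0001,   0]
  [  0,   1.0001]
≈ I (equal to I up to the 4-dp rounding of the entries)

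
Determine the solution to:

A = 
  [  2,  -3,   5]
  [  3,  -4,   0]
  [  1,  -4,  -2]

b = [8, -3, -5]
Row reduce the augmented matrix [A|b]:
R2 → R2 - (3/2)·R1
R3 → R3 - (1/2)·R1
R3 → R3 + (5)·R2
REF = 
  [    2,    -3,     5,     8]
  [    0,   1/2, -15/2,   -15]
  [    0,     0,   -42,   -84]

Back-substitution:
x₃ = (-84) / (-42) = 2
x₂ = (-15 - (-15/2)(2)) / (1/2) = 0
x₁ = (8 - (-3)(0) - (5)(2)) / 2 = -1

x = [-1, 0, 2]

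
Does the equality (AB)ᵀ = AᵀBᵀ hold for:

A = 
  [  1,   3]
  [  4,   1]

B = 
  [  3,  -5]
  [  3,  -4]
No

(AB)ᵀ = 
  [ 12,  15]
  [-17, -24]

AᵀBᵀ = 
  [-17, -13]
  [  4,   5]

The two matrices differ, so (AB)ᵀ ≠ AᵀBᵀ in general. The correct identity is (AB)ᵀ = BᵀAᵀ.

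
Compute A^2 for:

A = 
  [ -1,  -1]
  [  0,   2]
A² = A·A:
A²[1,1] = (-1)(-1) + (-1)(0) = 1
A²[1,2] = (-1)(-1) + (-1)(2) = -1
A²[2,1] = (0)(-1) + (2)(0) = 0
A²[2,2] = (0)(-1) + (2)(2) = 4
A² = 
  [  1,  -1]
  [  0,   4]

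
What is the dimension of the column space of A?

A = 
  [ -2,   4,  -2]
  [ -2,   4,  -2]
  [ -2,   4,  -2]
dim(Col(A)) = 1

Row reduce:
R2 → R2 - (1)·R1
R3 → R3 - (1)·R1
REF = 
  [ -2,   4,  -2]
  [  0,   0,   0]
  [  0,   0,   0]
Pivot columns: 1 → 1 pivot.
dim(Col(A)) = number of pivot columns = 1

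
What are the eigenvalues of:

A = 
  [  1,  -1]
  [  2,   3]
λ = 2 + i, 2 - i  (≈ 2 + 1i, 2 - 1i)

tr(A) = 4, det(A) = 5
Characteristic polynomial: λ² - tr(A)λ + det(A) = λ² - 4λ + 5
λ² - 4λ + 5 = 0  ⇒  λ = (4 ± √((-4)² - 4·(5)))/2 = (4 ± √(-4))/2
  = 2 + i,  2 - i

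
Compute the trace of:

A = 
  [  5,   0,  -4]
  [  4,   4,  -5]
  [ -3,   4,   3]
12

tr(A) = 5 + 4 + 3 = 12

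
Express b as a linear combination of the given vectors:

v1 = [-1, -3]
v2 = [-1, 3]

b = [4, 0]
c1 = -2, c2 = -2

b = -2·v1 + -2·v2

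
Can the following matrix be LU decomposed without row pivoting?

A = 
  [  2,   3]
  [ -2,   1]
Yes.
A[1,1] = 2 ≠ 0, so Gaussian elimination proceeds without a row swap: multiplier ℓ₂₁ = (-2)/(2) = -1, and U[2,2] = 1 - (-1)(3) = 4.
L = 
  [  1,   0]
  [ -1,   1]
U = 
  [  2,   3]
  [  0,   4]
Check row 2 of LU: [(-1)(2), (-1)(3) + 4] = [-2, 1] = row 2 of A ✓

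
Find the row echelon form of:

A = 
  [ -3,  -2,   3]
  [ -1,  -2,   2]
Row operations:
R2 → R2 - (1/3)·R1

Resulting echelon form:
REF = 
  [  -3,   -2,    3]
  [   0, -4/3,    1]

Rank = 2 (number of non-zero pivot rows).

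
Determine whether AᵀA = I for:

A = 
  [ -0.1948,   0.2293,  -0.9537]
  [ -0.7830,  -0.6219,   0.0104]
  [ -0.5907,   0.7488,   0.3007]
Yes

AᵀA = 
  [  1,   0,   0]
  [  0,   1,   0]
  [  0,   0,   1.0001]
≈ I (equal to I up to the 4-dp rounding of the entries)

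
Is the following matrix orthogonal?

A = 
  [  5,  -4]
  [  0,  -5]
No

AᵀA = 
  [ 25, -20]
  [-20,  41]
≠ I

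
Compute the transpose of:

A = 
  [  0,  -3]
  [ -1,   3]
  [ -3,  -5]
Aᵀ = 
  [  0,  -1,  -3]
  [ -3,   3,  -5]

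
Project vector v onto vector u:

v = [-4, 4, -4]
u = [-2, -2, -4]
v·u = (-4)(-2) + (4)(-2) + (-4)(-4) = 16
u·u = (-2)² + (-2)² + (-4)² = 24
proj_u(v) = (v·u / u·u) × u = (16/24) × u = (2/3) × u

proj_u(v) = [-4/3, -4/3, -8/3]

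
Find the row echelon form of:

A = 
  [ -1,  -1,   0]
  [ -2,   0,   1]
Row operations:
R2 → R2 - (2)·R1

Resulting echelon form:
REF = 
  [ -1,  -1,   0]
  [  0,   2,   1]

Rank = 2 (number of non-zero pivot rows).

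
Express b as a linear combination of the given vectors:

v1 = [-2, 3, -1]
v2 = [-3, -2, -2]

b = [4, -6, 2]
c1 = -2, c2 = 0

b = -2·v1 + 0·v2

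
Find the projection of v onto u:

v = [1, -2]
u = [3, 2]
proj_u(v) = [-3/13, -2/13]

v·u = (1)(3) + (-2)(2) = -1
u·u = (3)² + (2)² = 13
proj_u(v) = (v·u / u·u) × u = (-1/13) × u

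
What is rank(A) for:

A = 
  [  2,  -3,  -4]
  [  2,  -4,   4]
Row reduce:
R2 → R2 - (1)·R1
REF = 
  [  2,  -3,  -4]
  [  0,  -1,   8]
Pivot columns: 1, 2 → 2 pivots.

rank(A) = 2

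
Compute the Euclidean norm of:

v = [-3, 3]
4.243

||v||₂ = √((-3)² + (3)²) = √18 = 4.243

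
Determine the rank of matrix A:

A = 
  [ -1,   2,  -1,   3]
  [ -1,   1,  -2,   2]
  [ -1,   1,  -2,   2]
Row reduce:
R2 → R2 - (1)·R1
R3 → R3 - (1)·R1
R3 → R3 - (1)·R2
REF = 
  [ -1,   2,  -1,   3]
  [  0,  -1,  -1,  -1]
  [  0,   0,   0,   0]
Pivot columns: 1, 2 → 2 pivots.

rank(A) = 2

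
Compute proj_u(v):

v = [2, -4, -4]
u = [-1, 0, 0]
v·u = (2)(-1) + (-4)(0) + (-4)(0) = -2
u·u = (-1)² + (0)² + (0)² = 1
proj_u(v) = (v·u / u·u) × u = (-2/1) × u = (-2) × u

proj_u(v) = [2, 0, 0]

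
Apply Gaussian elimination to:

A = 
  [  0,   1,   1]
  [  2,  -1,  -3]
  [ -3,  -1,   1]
Row operations:
Swap R1 ↔ R2
R3 → R3 + (3/2)·R1
R3 → R3 + (5/2)·R2

Resulting echelon form:
REF = 
  [  2,  -1,  -3]
  [  0,   1,   1]
  [  0,   0,  -1]

Rank = 3 (number of non-zero pivot rows).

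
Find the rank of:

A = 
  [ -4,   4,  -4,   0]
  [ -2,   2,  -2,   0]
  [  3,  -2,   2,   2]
Row reduce:
R2 → R2 - (1/2)·R1
R3 → R3 + (3/4)·R1
Swap R2 ↔ R3
REF = 
  [ -4,   4,  -4,   0]
  [  0,   1,  -1,   2]
  [  0,   0,   0,   0]
Pivot columns: 1, 2 → 2 pivots.

rank(A) = 2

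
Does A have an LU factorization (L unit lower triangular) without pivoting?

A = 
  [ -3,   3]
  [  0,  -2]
Yes.
A[1,1] = -3 ≠ 0, so Gaussian elimination proceeds without a row swap: multiplier ℓ₂₁ = (0)/(-3) = 0, and U[2,2] = -2 - (0)(3) = -2.
L = 
  [  1,   0]
  [  0,   1]
U = 
  [ -3,   3]
  [  0,  -2]
Check row 2 of LU: [(0)(-3), (0)(3) + (-2)] = [0, -2] = row 2 of A ✓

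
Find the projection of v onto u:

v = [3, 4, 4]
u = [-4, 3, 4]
proj_u(v) = [-64/41, 48/41, 64/41]

v·u = (3)(-4) + (4)(3) + (4)(4) = 16
u·u = (-4)² + (3)² + (4)² = 41
proj_u(v) = (v·u / u·u) × u = (16/41) × u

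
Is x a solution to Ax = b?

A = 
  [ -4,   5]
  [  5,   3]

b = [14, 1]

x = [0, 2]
No

Ax = [10, 6] ≠ b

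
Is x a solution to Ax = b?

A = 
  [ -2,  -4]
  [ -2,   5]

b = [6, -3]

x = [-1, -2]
No

Ax = [10, -8] ≠ b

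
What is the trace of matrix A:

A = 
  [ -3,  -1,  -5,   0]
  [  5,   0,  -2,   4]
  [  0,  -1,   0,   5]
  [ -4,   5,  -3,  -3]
-6

tr(A) = -3 + 0 + 0 + -3 = -6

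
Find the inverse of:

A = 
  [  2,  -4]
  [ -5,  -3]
det(A) = (2)(-3) - (-4)(-5) = -26
For a 2×2 matrix, A⁻¹ = (1/det(A)) · [[d, -b], [-c, a]]
    = (-1/26) · [[-3, 4], [5, 2]]

A⁻¹ = 
  [ 3/26, -2/13]
  [-5/26, -1/13]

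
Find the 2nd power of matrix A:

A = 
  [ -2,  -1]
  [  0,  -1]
A² = A·A:
A²[1,1] = (-2)(-2) + (-1)(0) = 4
A²[1,2] = (-2)(-1) + (-1)(-1) = 3
A²[2,1] = (0)(-2) + (-1)(0) = 0
A²[2,2] = (0)(-1) + (-1)(-1) = 1
A² = 
  [  4,   3]
  [  0,   1]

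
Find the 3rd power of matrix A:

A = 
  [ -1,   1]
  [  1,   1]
A² = A·A:
A²[1,1] = (-1)(-1) + (1)(1) = 2
A²[1,2] = (-1)(1) + (1)(1) = 0
A²[2,1] = (1)(-1) + (1)(1) = 0
A²[2,2] = (1)(1) + (1)(1) = 2
A² = 
  [  2,   0]
  [  0,   2]

A^3 = A^2·A:
A^3[1,1] = (2)(-1) + (0)(1) = -2
A^3[1,2] = (2)(1) + (0)(1) = 2
A^3[2,1] = (0)(-1) + (2)(1) = 2
A^3[2,2] = (0)(1) + (2)(1) = 2
A^3 = 
  [ -2,   2]
  [  2,   2]

Therefore
A^3 = 
  [ -2,   2]
  [  2,   2]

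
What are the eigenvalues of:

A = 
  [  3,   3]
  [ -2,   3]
tr(A) = 6, det(A) = 15
Characteristic polynomial: λ² - tr(A)λ + det(A) = λ² - 6λ + 15
λ² - 6λ + 15 = 0  ⇒  λ = (6 ± √((-6)² - 4·(15)))/2 = (6 ± √(-24))/2
  = 3 + i√6,  3 - i√6

λ = 3 + i√6, 3 - i√6  (≈ 3 + 2.449i, 3 - 2.449i)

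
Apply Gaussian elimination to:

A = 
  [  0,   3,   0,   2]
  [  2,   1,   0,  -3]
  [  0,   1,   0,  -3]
Row operations:
Swap R1 ↔ R2
R3 → R3 - (1/3)·R2

Resulting echelon form:
REF = 
  [    2,     1,     0,    -3]
  [    0,     3,     0,     2]
  [    0,     0,     0, -11/3]

Rank = 3 (number of non-zero pivot rows).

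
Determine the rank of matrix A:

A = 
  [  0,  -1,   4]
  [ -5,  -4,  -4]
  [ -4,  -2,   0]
rank(A) = 3

Row reduce:
Swap R1 ↔ R2
R3 → R3 - (4/5)·R1
R3 → R3 + (6/5)·R2
REF = 
  [ -5,  -4,  -4]
  [  0,  -1,   4]
  [  0,   0,   8]
Pivot columns: 1, 2, 3 → 3 pivots.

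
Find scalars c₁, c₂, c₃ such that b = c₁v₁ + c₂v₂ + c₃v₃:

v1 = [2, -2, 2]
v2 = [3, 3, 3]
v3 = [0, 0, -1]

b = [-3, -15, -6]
c1 = 3, c2 = -3, c3 = 3

b = 3·v1 + -3·v2 + 3·v3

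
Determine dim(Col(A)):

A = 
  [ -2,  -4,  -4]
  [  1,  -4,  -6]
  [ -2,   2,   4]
dim(Col(A)) = 2

Row reduce:
R2 → R2 + (1/2)·R1
R3 → R3 - (1)·R1
R3 → R3 + (1)·R2
REF = 
  [ -2,  -4,  -4]
  [  0,  -6,  -8]
  [  0,   0,   0]
Pivot columns: 1, 2 → 2 pivots.
dim(Col(A)) = number of pivot columns = 2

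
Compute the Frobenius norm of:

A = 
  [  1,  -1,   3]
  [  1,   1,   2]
||A||_F = 4.123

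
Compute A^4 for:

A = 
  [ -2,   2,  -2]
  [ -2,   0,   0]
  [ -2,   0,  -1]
A^4 = 
  [ 36, -24,  38]
  [ 24, -16,  28]
  [ 38, -28,  45]

A² = A·A:
A²[1,1] = (-2)(-2) + (2)(-2) + (-2)(-2) = 4
A²[1,2] = (-2)(2) + (2)(0) + (-2)(0) = -4
A²[1,3] = (-2)(-2) + (2)(0) + (-2)(-1) = 6
A²[2,1] = (-2)(-2) + (0)(-2) + (0)(-2) = 4
A²[2,2] = (-2)(2) + (0)(0) + (0)(0) = -4
A²[2,3] = (-2)(-2) + (0)(0) + (0)(-1) = 4
A²[3,1] = (-2)(-2) + (0)(-2) + (-1)(-2) = 6
A²[3,2] = (-2)(2) + (0)(0) + (-1)(0) = -4
A²[3,3] = (-2)(-2) + (0)(0) + (-1)(-1) = 5
A² = 
  [  4,  -4,   6]
  [  4,  -4,   4]
  [  6,  -4,   5]

A^3 = A^2·A:
A^3[1,1] = (4)(-2) + (-4)(-2) + (6)(-2) = -12
A^3[1,2] = (4)(2) + (-4)(0) + (6)(0) = 8
A^3[1,3] = (4)(-2) + (-4)(0) + (6)(-1) = -14
A^3[2,1] = (4)(-2) + (-4)(-2) + (4)(-2) = -8
A^3[2,2] = (4)(2) + (-4)(0) + (4)(0) = 8
A^3[2,3] = (4)(-2) + (-4)(0) + (4)(-1) = -12
A^3[3,1] = (6)(-2) + (-4)(-2) + (5)(-2) = -14
A^3[3,2] = (6)(2) + (-4)(0) + (5)(0) = 12
A^3[3,3] = (6)(-2) + (-4)(0) + (5)(-1) = -17
A^3 = 
  [-12,   8, -14]
  [ -8,   8, -12]
  [-14,  12, -17]

A^4 = A^3·A:
A^4[1,1] = (-12)(-2) + (8)(-2) + (-14)(-2) = 36
A^4[1,2] = (-12)(2) + (8)(0) + (-14)(0) = -24
A^4[1,3] = (-12)(-2) + (8)(0) + (-14)(-1) = 38
A^4[2,1] = (-8)(-2) + (8)(-2) + (-12)(-2) = 24
A^4[2,2] = (-8)(2) + (8)(0) + (-12)(0) = -16
A^4[2,3] = (-8)(-2) + (8)(0) + (-12)(-1) = 28
A^4[3,1] = (-14)(-2) + (12)(-2) + (-17)(-2) = 38
A^4[3,2] = (-14)(2) + (12)(0) + (-17)(0) = -28
A^4[3,3] = (-14)(-2) + (12)(0) + (-17)(-1) = 45
A^4 = 
  [ 36, -24,  38]
  [ 24, -16,  28]
  [ 38, -28,  45]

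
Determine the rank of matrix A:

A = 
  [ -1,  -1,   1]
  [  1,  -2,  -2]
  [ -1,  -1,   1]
Row reduce:
R2 → R2 + (1)·R1
R3 → R3 - (1)·R1
REF = 
  [ -1,  -1,   1]
  [  0,  -3,  -1]
  [  0,   0,   0]
Pivot columns: 1, 2 → 2 pivots.

rank(A) = 2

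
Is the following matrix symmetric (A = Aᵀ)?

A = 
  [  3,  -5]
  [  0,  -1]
No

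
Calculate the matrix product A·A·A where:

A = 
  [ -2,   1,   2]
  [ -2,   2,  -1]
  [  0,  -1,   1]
A^3 = 
  [  0,   1,   3]
  [ -6,  13, -10]
  [  2,  -6,   9]

A² = A·A:
A²[1,1] = (-2)(-2) + (1)(-2) + (2)(0) = 2
A²[1,2] = (-2)(1) + (1)(2) + (2)(-1) = -2
A²[1,3] = (-2)(2) + (1)(-1) + (2)(1) = -3
A²[2,1] = (-2)(-2) + (2)(-2) + (-1)(0) = 0
A²[2,2] = (-2)(1) + (2)(2) + (-1)(-1) = 3
A²[2,3] = (-2)(2) + (2)(-1) + (-1)(1) = -7
A²[3,1] = (0)(-2) + (-1)(-2) + (1)(0) = 2
A²[3,2] = (0)(1) + (-1)(2) + (1)(-1) = -3
A²[3,3] = (0)(2) + (-1)(-1) + (1)(1) = 2
A² = 
  [  2,  -2,  -3]
  [  0,   3,  -7]
  [  2,  -3,   2]

A^3 = A^2·A:
A^3[1,1] = (2)(-2) + (-2)(-2) + (-3)(0) = 0
A^3[1,2] = (2)(1) + (-2)(2) + (-3)(-1) = 1
A^3[1,3] = (2)(2) + (-2)(-1) + (-3)(1) = 3
A^3[2,1] = (0)(-2) + (3)(-2) + (-7)(0) = -6
A^3[2,2] = (0)(1) + (3)(2) + (-7)(-1) = 13
A^3[2,3] = (0)(2) + (3)(-1) + (-7)(1) = -10
A^3[3,1] = (2)(-2) + (-3)(-2) + (2)(0) = 2
A^3[3,2] = (2)(1) + (-3)(2) + (2)(-1) = -6
A^3[3,3] = (2)(2) + (-3)(-1) + (2)(1) = 9
A^3 = 
  [  0,   1,   3]
  [ -6,  13, -10]
  [  2,  -6,   9]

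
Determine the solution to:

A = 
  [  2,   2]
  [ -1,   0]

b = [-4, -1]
Row reduce the augmented matrix [A|b]:
R2 → R2 + (1/2)·R1
REF = 
  [  2,   2,  -4]
  [  0,   1,  -3]

Back-substitution:
x₂ = (-3) / 1 = -3
x₁ = (-4 - (2)(-3)) / 2 = 1

x = [1, -3]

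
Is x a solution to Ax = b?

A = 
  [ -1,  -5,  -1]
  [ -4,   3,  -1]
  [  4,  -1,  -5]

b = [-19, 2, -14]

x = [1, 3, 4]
No

Ax = [-20, 1, -19] ≠ b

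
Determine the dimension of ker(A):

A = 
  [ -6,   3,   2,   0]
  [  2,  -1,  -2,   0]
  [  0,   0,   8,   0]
nullity(A) = 2

Row reduce:
R2 → R2 + (1/3)·R1
R3 → R3 + (6)·R2
REF = 
  [  -6,    3,    2,    0]
  [   0,    0, -4/3,    0]
  [   0,    0,    0,    0]
Pivot columns: 1, 3 → 2 pivots.
rank(A) = 2, so nullity(A) = 4 - 2 = 2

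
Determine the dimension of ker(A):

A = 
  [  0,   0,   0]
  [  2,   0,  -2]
nullity(A) = 2

Row reduce:
Swap R1 ↔ R2
REF = 
  [  2,   0,  -2]
  [  0,   0,   0]
Pivot columns: 1 → 1 pivot.
rank(A) = 1, so nullity(A) = 3 - 1 = 2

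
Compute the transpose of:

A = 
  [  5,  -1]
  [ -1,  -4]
Aᵀ = 
  [  5,  -1]
  [ -1,  -4]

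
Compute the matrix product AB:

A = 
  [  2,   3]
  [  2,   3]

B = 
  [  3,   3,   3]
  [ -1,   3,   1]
A is 2×2 and B is 2×3, so AB is 2×3. Each entry is (row of A)·(column of B):
AB[1,1] = (2)(3) + (3)(-1) = 3
AB[1,2] = (2)(3) + (3)(3) = 15
AB[1,3] = (2)(3) + (3)(1) = 9
AB[2,1] = (2)(3) + (3)(-1) = 3
AB[2,2] = (2)(3) + (3)(3) = 15
AB[2,3] = (2)(3) + (3)(1) = 9

AB = 
  [  3,  15,   9]
  [  3,  15,   9]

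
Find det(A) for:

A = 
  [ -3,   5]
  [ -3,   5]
0

For a 2×2 matrix, det = ad - bc = (-3)(5) - (5)(-3) = 0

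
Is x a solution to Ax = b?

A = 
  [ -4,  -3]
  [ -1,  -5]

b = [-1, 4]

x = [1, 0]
No

Ax = [-4, -1] ≠ b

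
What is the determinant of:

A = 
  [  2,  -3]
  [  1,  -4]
For a 2×2 matrix, det = ad - bc = (2)(-4) - (-3)(1) = -5

det(A) = -5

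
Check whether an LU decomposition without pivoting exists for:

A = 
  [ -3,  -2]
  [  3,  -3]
Yes.
A[1,1] = -3 ≠ 0, so Gaussian elimination proceeds without a row swap: multiplier ℓ₂₁ = (3)/(-3) = -1, and U[2,2] = -3 - (-1)(-2) = -5.
L = 
  [  1,   0]
  [ -1,   1]
U = 
  [ -3,  -2]
  [  0,  -5]
Check row 2 of LU: [(-1)(-3), (-1)(-2) + (-5)] = [3, -3] = row 2 of A ✓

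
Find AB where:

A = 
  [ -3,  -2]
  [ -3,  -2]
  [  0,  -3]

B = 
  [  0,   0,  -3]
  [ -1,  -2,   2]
AB = 
  [  2,   4,   5]
  [  2,   4,   5]
  [  3,   6,  -6]

A is 3×2 and B is 2×3, so AB is 3×3. Each entry is (row of A)·(column of B):
AB[1,1] = (-3)(0) + (-2)(-1) = 2
AB[1,2] = (-3)(0) + (-2)(-2) = 4
AB[1,3] = (-3)(-3) + (-2)(2) = 5
AB[2,1] = (-3)(0) + (-2)(-1) = 2
AB[2,2] = (-3)(0) + (-2)(-2) = 4
AB[2,3] = (-3)(-3) + (-2)(2) = 5
AB[3,1] = (0)(0) + (-3)(-1) = 3
AB[3,2] = (0)(0) + (-3)(-2) = 6
AB[3,3] = (0)(-3) + (-3)(2) = -6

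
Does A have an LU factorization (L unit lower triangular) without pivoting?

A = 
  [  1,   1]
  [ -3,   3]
Yes.
A[1,1] = 1 ≠ 0, so Gaussian elimination proceeds without a row swap: multiplier ℓ₂₁ = (-3)/(1) = -3, and U[2,2] = 3 - (-3)(1) = 6.
L = 
  [  1,   0]
  [ -3,   1]
U = 
  [  1,   1]
  [  0,   6]
Check row 2 of LU: [(-3)(1), (-3)(1) + 6] = [-3, 3] = row 2 of A ✓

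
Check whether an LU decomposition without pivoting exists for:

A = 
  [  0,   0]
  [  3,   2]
No.
A[1,1] = 0 but A[2,1] = 3 ≠ 0. Any LU with L unit lower triangular has (LU)[1,1] = U[1,1] and (LU)[2,1] = L[2,1]·U[1,1]; matching A forces U[1,1] = 0, which then forces (LU)[2,1] = 0 ≠ 3. A row swap (pivoting) is required.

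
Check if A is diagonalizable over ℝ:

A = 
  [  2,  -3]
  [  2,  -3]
Yes

tr(A) = -1, det(A) = 0
Characteristic polynomial: λ² - tr(A)λ + det(A) = λ² + λ
λ² + λ = λ(λ + 1)
Eigenvalues: 0, -1
λ=-1: alg. mult. = 1, geom. mult. = 2 - rank(A - (-1)I) = 2 - 1 = 1
λ=0: alg. mult. = 1, geom. mult. = 2 - rank(A - (0)I) = 2 - 1 = 1
Sum of geometric multiplicities equals n, so A has n independent eigenvectors.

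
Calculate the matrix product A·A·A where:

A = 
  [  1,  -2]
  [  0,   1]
A² = A·A:
A²[1,1] = (1)(1) + (-2)(0) = 1
A²[1,2] = (1)(-2) + (-2)(1) = -4
A²[2,1] = (0)(1) + (1)(0) = 0
A²[2,2] = (0)(-2) + (1)(1) = 1
A² = 
  [  1,  -4]
  [  0,   1]

A^3 = A^2·A:
A^3[1,1] = (1)(1) + (-4)(0) = 1
A^3[1,2] = (1)(-2) + (-4)(1) = -6
A^3[2,1] = (0)(1) + (1)(0) = 0
A^3[2,2] = (0)(-2) + (1)(1) = 1
A^3 = 
  [  1,  -6]
  [  0,   1]

Therefore
A^3 = 
  [  1,  -6]
  [  0,   1]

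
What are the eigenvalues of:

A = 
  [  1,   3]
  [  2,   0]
λ = 3, -2

tr(A) = 1, det(A) = -6
Characteristic polynomial: λ² - tr(A)λ + det(A) = λ² - λ - 6
λ² - λ - 6 = (λ + 2)(λ - 3)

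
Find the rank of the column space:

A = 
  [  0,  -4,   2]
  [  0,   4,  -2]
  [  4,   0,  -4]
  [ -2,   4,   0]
Row reduce:
Swap R1 ↔ R3
R4 → R4 + (1/2)·R1
R3 → R3 + (1)·R2
R4 → R4 - (1)·R2
REF = 
  [  4,   0,  -4]
  [  0,   4,  -2]
  [  0,   0,   0]
  [  0,   0,   0]
Pivot columns: 1, 2 → 2 pivots.
dim(Col(A)) = number of pivot columns = 2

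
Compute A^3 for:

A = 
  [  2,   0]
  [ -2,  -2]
A^3 = 
  [  8,   0]
  [ -8,  -8]

A² = A·A:
A²[1,1] = (2)(2) + (0)(-2) = 4
A²[1,2] = (2)(0) + (0)(-2) = 0
A²[2,1] = (-2)(2) + (-2)(-2) = 0
A²[2,2] = (-2)(0) + (-2)(-2) = 4
A² = 
  [  4,   0]
  [  0,   4]

A^3 = A^2·A:
A^3[1,1] = (4)(2) + (0)(-2) = 8
A^3[1,2] = (4)(0) + (0)(-2) = 0
A^3[2,1] = (0)(2) + (4)(-2) = -8
A^3[2,2] = (0)(0) + (4)(-2) = -8
A^3 = 
  [  8,   0]
  [ -8,  -8]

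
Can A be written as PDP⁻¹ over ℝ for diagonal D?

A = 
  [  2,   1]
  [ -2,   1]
No

tr(A) = 3, det(A) = 4
Characteristic polynomial: λ² - tr(A)λ + det(A) = λ² - 3λ + 4
λ² - 3λ + 4 = 0  ⇒  λ = (3 ± √((-3)² - 4·(4)))/2 = (3 ± √(-7))/2
  = (3 + i√7)/2,  (3 - i√7)/2
Eigenvalues: (3 + i√7)/2, (3 - i√7)/2  (≈ 1.5 + 1.323i, 1.5 - 1.323i)
Has complex eigenvalues (not diagonalizable over ℝ).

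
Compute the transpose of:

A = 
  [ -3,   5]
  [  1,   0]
Aᵀ = 
  [ -3,   1]
  [  5,   0]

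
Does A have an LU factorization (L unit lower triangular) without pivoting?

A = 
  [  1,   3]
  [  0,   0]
Yes.
A[1,1] = 1 ≠ 0, so Gaussian elimination proceeds without a row swap: multiplier ℓ₂₁ = (0)/(1) = 0, and U[2,2] = 0 - (0)(3) = 0.
L = 
  [  1,   0]
  [  0,   1]
U = 
  [  1,   3]
  [  0,   0]
Check row 2 of LU: [(0)(1), (0)(3) + 0] = [0, 0] = row 2 of A ✓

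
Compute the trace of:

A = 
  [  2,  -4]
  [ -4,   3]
5

tr(A) = 2 + 3 = 5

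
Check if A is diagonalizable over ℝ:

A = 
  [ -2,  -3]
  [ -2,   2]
Yes

tr(A) = 0, det(A) = -10
Characteristic polynomial: λ² - tr(A)λ + det(A) = λ² - 10
λ² - 10 = 0  ⇒  λ = (0 ± √((0)² - 4·(-10)))/2 = (0 ± √(40))/2
  = √10,  -√10
Eigenvalues: √10, -√10  (≈ 3.162, -3.162)
The two irrational eigenvalues are distinct (simple), so each has alg. mult. = geom. mult. = 1.
Sum of geometric multiplicities equals n, so A has n independent eigenvectors.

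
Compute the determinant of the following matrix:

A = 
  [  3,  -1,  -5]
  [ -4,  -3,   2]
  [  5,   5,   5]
Cofactor expansion along row 1:
det(A) = (3)·((-3)(5) - (2)(5)) - (-1)·((-4)(5) - (2)(5)) + (-5)·((-4)(5) - (-3)(5))
  = (3)(-25) - (-1)(-30) + (-5)(-5)
  = -80

det(A) = -80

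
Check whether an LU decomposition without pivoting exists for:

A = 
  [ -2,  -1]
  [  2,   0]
Yes.
A[1,1] = -2 ≠ 0, so Gaussian elimination proceeds without a row swap: multiplier ℓ₂₁ = (2)/(-2) = -1, and U[2,2] = 0 - (-1)(-1) = -1.
L = 
  [  1,   0]
  [ -1,   1]
U = 
  [ -2,  -1]
  [  0,  -1]
Check row 2 of LU: [(-1)(-2), (-1)(-1) + (-1)] = [2, 0] = row 2 of A ✓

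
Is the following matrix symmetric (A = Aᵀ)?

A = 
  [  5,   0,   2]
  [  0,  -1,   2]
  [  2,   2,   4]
Yes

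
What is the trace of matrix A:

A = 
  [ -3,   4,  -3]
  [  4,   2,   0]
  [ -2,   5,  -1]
-2

tr(A) = -3 + 2 + -1 = -2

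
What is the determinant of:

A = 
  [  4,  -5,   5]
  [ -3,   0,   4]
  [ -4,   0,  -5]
Cofactor expansion along row 1:
det(A) = (4)·((0)(-5) - (4)(0)) - (-5)·((-3)(-5) - (4)(-4)) + (5)·((-3)(0) - (0)(-4))
  = (4)(0) - (-5)(31) + (5)(0)
  = 155

det(A) = 155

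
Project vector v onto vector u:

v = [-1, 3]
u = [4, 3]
proj_u(v) = [4/5, 3/5]

v·u = (-1)(4) + (3)(3) = 5
u·u = (4)² + (3)² = 25
proj_u(v) = (v·u / u·u) × u = (5/25) × u = (1/5) × u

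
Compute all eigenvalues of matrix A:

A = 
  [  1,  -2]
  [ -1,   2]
λ = 3, 0

tr(A) = 3, det(A) = 0
Characteristic polynomial: λ² - tr(A)λ + det(A) = λ² - 3λ
λ² - 3λ = λ(λ - 3)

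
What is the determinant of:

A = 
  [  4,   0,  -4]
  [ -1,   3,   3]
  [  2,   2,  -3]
-28

Cofactor expansion along row 1:
det(A) = (4)·((3)(-3) - (3)(2)) - (0)·((-1)(-3) - (3)(2)) + (-4)·((-1)(2) - (3)(2))
  = (4)(-15) - (0)(-3) + (-4)(-8)
  = -28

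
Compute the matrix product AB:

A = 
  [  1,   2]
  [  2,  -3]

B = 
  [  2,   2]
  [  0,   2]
AB = 
  [  2,   6]
  [  4,  -2]

A is 2×2 and B is 2×2, so AB is 2×2. Each entry is (row of A)·(column of B):
AB[1,1] = (1)(2) + (2)(0) = 2
AB[1,2] = (1)(2) + (2)(2) = 6
AB[2,1] = (2)(2) + (-3)(0) = 4
AB[2,2] = (2)(2) + (-3)(2) = -2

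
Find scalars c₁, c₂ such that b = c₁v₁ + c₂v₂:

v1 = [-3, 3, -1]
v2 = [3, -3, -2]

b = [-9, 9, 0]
c1 = 2, c2 = -1

b = 2·v1 + -1·v2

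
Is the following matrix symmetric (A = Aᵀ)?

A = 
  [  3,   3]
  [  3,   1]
Yes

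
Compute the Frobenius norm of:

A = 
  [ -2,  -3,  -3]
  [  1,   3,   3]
||A||_F = 6.403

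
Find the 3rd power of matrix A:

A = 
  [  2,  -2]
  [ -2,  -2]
A² = A·A:
A²[1,1] = (2)(2) + (-2)(-2) = 8
A²[1,2] = (2)(-2) + (-2)(-2) = 0
A²[2,1] = (-2)(2) + (-2)(-2) = 0
A²[2,2] = (-2)(-2) + (-2)(-2) = 8
A² = 
  [  8,   0]
  [  0,   8]

A^3 = A^2·A:
A^3[1,1] = (8)(2) + (0)(-2) = 16
A^3[1,2] = (8)(-2) + (0)(-2) = -16
A^3[2,1] = (0)(2) + (8)(-2) = -16
A^3[2,2] = (0)(-2) + (8)(-2) = -16
A^3 = 
  [ 16, -16]
  [-16, -16]

Therefore
A^3 = 
  [ 16, -16]
  [-16, -16]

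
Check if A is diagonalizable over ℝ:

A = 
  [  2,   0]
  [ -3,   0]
Yes

tr(A) = 2, det(A) = 0
Characteristic polynomial: λ² - tr(A)λ + det(A) = λ² - 2λ
λ² - 2λ = λ(λ - 2)
Eigenvalues: 2, 0
λ=0: alg. mult. = 1, geom. mult. = 2 - rank(A - (0)I) = 2 - 1 = 1
λ=2: alg. mult. = 1, geom. mult. = 2 - rank(A - (2)I) = 2 - 1 = 1
Sum of geometric multiplicities equals n, so A has n independent eigenvectors.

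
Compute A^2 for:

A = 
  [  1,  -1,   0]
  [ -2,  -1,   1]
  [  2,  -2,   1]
A² = A·A:
A²[1,1] = (1)(1) + (-1)(-2) + (0)(2) = 3
A²[1,2] = (1)(-1) + (-1)(-1) + (0)(-2) = 0
A²[1,3] = (1)(0) + (-1)(1) + (0)(1) = -1
A²[2,1] = (-2)(1) + (-1)(-2) + (1)(2) = 2
A²[2,2] = (-2)(-1) + (-1)(-1) + (1)(-2) = 1
A²[2,3] = (-2)(0) + (-1)(1) + (1)(1) = 0
A²[3,1] = (2)(1) + (-2)(-2) + (1)(2) = 8
A²[3,2] = (2)(-1) + (-2)(-1) + (1)(-2) = -2
A²[3,3] = (2)(0) + (-2)(1) + (1)(1) = -1
A² = 
  [  3,   0,  -1]
  [  2,   1,   0]
  [  8,  -2,  -1]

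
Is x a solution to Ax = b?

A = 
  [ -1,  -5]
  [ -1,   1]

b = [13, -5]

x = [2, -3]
Yes

Ax = [13, -5] = b ✓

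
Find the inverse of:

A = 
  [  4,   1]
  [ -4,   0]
det(A) = (4)(0) - (1)(-4) = 4
For a 2×2 matrix, A⁻¹ = (1/det(A)) · [[d, -b], [-c, a]]
    = (1/4) · [[0, -1], [4, 4]]

A⁻¹ = 
  [   0, -1/4]
  [   1,    1]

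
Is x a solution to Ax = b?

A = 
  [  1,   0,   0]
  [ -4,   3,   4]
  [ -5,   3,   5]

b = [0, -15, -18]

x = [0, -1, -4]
No

Ax = [0, -19, -23] ≠ b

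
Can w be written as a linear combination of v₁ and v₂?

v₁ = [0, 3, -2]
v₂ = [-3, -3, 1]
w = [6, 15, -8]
Yes

Form the augmented matrix and row-reduce:
[v₁|v₂|w] = 
  [  0,  -3,   6]
  [  3,  -3,  15]
  [ -2,   1,  -8]
Swap R1 ↔ R2
R3 → R3 + (2/3)·R1
R3 → R3 - (1/3)·R2
REF = 
  [  3,  -3,  15]
  [  0,  -3,   6]
  [  0,   0,   0]

No row of the form [0 0 | nonzero], so the system is consistent. Back-substitution gives c₁ = 3, c₂ = -2: w = (3)·v₁ + (-2)·v₂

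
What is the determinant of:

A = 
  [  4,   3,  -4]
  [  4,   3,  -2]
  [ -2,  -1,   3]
-4

Cofactor expansion along row 1:
det(A) = (4)·((3)(3) - (-2)(-1)) - (3)·((4)(3) - (-2)(-2)) + (-4)·((4)(-1) - (3)(-2))
  = (4)(7) - (3)(8) + (-4)(2)
  = -4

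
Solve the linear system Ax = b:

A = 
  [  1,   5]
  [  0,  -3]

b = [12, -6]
Row reduce the augmented matrix [A|b]:
(already in echelon form)
REF = 
  [  1,   5,  12]
  [  0,  -3,  -6]

Back-substitution:
x₂ = (-6) / (-3) = 2
x₁ = (12 - (5)(2)) / 1 = 2

x = [2, 2]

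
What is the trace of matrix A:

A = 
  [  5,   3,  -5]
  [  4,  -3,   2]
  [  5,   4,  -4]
-2

tr(A) = 5 + -3 + -4 = -2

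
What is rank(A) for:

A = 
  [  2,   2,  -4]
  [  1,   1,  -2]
Row reduce:
R2 → R2 - (1/2)·R1
REF = 
  [  2,   2,  -4]
  [  0,   0,   0]
Pivot columns: 1 → 1 pivot.

rank(A) = 1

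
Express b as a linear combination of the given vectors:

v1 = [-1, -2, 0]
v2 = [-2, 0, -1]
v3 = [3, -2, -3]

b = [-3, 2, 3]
c1 = 0, c2 = 0, c3 = -1

b = 0·v1 + 0·v2 + -1·v3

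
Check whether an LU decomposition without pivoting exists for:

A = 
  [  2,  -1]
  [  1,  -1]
Yes.
A[1,1] = 2 ≠ 0, so Gaussian elimination proceeds without a row swap: multiplier ℓ₂₁ = (1)/(2) = 1/2, and U[2,2] = -1 - (1/2)(-1) = -1/2.
L = 
  [  1,   0]
  [1/2,   1]
U = 
  [   2,   -1]
  [   0, -1/2]
Check row 2 of LU: [(1/2)(2), (1/2)(-1) + (-1/2)] = [1, -1] = row 2 of A ✓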